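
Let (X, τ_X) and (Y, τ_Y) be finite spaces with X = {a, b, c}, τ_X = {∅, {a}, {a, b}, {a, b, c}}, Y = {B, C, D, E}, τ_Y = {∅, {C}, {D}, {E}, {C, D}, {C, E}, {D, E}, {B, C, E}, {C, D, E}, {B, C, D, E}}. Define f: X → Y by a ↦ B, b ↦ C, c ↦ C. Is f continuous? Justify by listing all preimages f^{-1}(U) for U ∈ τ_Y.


f is NOT continuous.

Compute f^{-1}(U) for each U ∈ τ_Y:
  U = ∅: f^{-1}(U) = ∅ ∈ τ_X ✓.
  U = {C}: f^{-1}(U) = {b, c} ∉ τ_X ✗.
  U = {D}: f^{-1}(U) = ∅ ∈ τ_X ✓.
  U = {E}: f^{-1}(U) = ∅ ∈ τ_X ✓.
  U = {C, D}: f^{-1}(U) = {b, c} ∉ τ_X ✗.
  U = {C, E}: f^{-1}(U) = {b, c} ∉ τ_X ✗.
  U = {D, E}: f^{-1}(U) = ∅ ∈ τ_X ✓.
  U = {B, C, E}: f^{-1}(U) = {a, b, c} ∈ τ_X ✓.
  U = {C, D, E}: f^{-1}(U) = {b, c} ∉ τ_X ✗.
  U = {B, C, D, E}: f^{-1}(U) = {a, b, c} ∈ τ_X ✓.
Found U = {C} with f^{-1}(U) = {b, c} not in τ_X. Therefore f is NOT continuous.


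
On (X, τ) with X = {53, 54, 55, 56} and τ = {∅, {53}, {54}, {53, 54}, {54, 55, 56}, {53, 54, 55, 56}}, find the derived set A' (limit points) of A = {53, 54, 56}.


A' = {55, 56}

For each x ∈ X, list the open sets U ∈ τ with x ∈ U, then check whether U ∩ (A ∖ {x}) ≠ ∅ for every such U.
  x = 53: open {53} ∋ x has {53} ∩ (A ∖ {53}) = ∅, so x is NOT a limit point.
  x = 54: open {54} ∋ x has {54} ∩ (A ∖ {54}) = ∅, so x is NOT a limit point.
  x = 55: opens ∋ x are {54, 55, 56}, {53, 54, 55, 56}; each meets A ∖ {55}, so x IS a limit point.
  x = 56: opens ∋ x are {54, 55, 56}, {53, 54, 55, 56}; each meets A ∖ {56}, so x IS a limit point.
Collecting: A' = {55, 56}.


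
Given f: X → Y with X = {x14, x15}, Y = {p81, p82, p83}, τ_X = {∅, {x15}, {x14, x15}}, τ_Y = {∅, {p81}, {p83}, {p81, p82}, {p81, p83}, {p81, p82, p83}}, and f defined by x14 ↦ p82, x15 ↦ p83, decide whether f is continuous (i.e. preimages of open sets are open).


f is NOT continuous.

Compute f^{-1}(U) for each U ∈ τ_Y:
  U = ∅: f^{-1}(U) = ∅ ∈ τ_X ✓.
  U = {p81}: f^{-1}(U) = ∅ ∈ τ_X ✓.
  U = {p83}: f^{-1}(U) = {x15} ∈ τ_X ✓.
  U = {p81, p82}: f^{-1}(U) = {x14} ∉ τ_X ✗.
  U = {p81, p83}: f^{-1}(U) = {x15} ∈ τ_X ✓.
  U = {p81, p82, p83}: f^{-1}(U) = {x14, x15} ∈ τ_X ✓.
Found U = {p81, p82} with f^{-1}(U) = {x14} not in τ_X. Therefore f is NOT continuous.


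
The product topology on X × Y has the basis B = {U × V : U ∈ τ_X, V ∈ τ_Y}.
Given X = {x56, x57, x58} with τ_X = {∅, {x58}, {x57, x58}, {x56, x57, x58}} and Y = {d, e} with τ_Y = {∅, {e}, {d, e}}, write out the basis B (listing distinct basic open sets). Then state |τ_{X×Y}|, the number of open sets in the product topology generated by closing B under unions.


Basis B = {∅ × ∅, {x58} × {e}, {x57, x58} × {e}, {x58} × {d, e}, {x56, x57, x58} × {e}, {x57, x58} × {d, e}, {x56, x57, x58} × {d, e}}; |τ_{X×Y}| = 10.

Enumerate products U × V with U ∈ τ_X, V ∈ τ_Y (deduplicated):
  ∅ × ∅ = {} (∅)
  {x58} × {e} = {(x58,e)}
  {x57, x58} × {e} = {(x57,e), (x58,e)}
  {x58} × {d, e} = {(x58,d), (x58,e)}
  {x56, x57, x58} × {e} = {(x56,e), (x57,e), (x58,e)}
  {x57, x58} × {d, e} = {(x57,d), (x57,e), (x58,d), (x58,e)}
  {x56, x57, x58} × {d, e} = {(x56,d), (x56,e), (x57,d), (x57,e), (x58,d), (x58,e)}
These 7 distinct sets form the basis B.
Close under arbitrary unions to get τ_{X×Y}; counting gives |τ_{X×Y}| = 10.


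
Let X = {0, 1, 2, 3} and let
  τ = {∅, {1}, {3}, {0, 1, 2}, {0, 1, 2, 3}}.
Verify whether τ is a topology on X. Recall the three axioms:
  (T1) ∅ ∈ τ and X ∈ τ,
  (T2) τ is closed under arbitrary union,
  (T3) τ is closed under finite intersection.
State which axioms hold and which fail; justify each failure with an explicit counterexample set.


τ is NOT a topology on X.

Axiom (T1): ∅ ∈ τ? Yes; X ∈ τ? Yes.
Axiom (T2/T3): check pairwise unions and intersections of members of τ.
Counterexample for (T2): {1} ∪ {3} = {1, 3} ∉ τ. Therefore τ is NOT a topology.


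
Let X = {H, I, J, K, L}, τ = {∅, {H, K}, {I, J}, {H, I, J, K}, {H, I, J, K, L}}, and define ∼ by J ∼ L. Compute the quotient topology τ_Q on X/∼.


X/∼ = {[H], [I], [J=L], [K]}; |τ_Q| = 3.

Equivalence classes: [H], [I], [J=L], [K].
Quotient map π: X → X/∼ sends H ↦ [H], I ↦ [I], J ↦ [J=L], K ↦ [K], L ↦ [J=L].
For each subset V ⊆ X/∼, compute π^{-1}(V) ⊆ X and check whether π^{-1}(V) ∈ τ. V is open in τ_Q iff π^{-1}(V) ∈ τ.
  V = {}: π^{-1}(V) = ∅ ∈ τ ✓.
  V = {[H]}: π^{-1}(V) = {H} ∉ τ ✗.
  V = {[I]}: π^{-1}(V) = {I} ∉ τ ✗.
  V = {[H], [I]}: π^{-1}(V) = {H, I} ∉ τ ✗.
  V = {[J=L]}: π^{-1}(V) = {J, L} ∉ τ ✗.
  V = {[H], [J=L]}: π^{-1}(V) = {H, J, L} ∉ τ ✗.
  V = {[I], [J=L]}: π^{-1}(V) = {I, J, L} ∉ τ ✗.
  V = {[H], [I], [J=L]}: π^{-1}(V) = {H, I, J, L} ∉ τ ✗.
  V = {[K]}: π^{-1}(V) = {K} ∉ τ ✗.
  V = {[H], [K]}: π^{-1}(V) = {H, K} ∈ τ ✓.
  V = {[I], [K]}: π^{-1}(V) = {I, K} ∉ τ ✗.
  V = {[H], [I], [K]}: π^{-1}(V) = {H, I, K} ∉ τ ✗.
  V = {[J=L], [K]}: π^{-1}(V) = {J, K, L} ∉ τ ✗.
  V = {[H], [J=L], [K]}: π^{-1}(V) = {H, J, K, L} ∉ τ ✗.
  V = {[I], [J=L], [K]}: π^{-1}(V) = {I, J, K, L} ∉ τ ✗.
  V = {[H], [I], [J=L], [K]}: π^{-1}(V) = {H, I, J, K, L} ∈ τ ✓.
Open sets in the quotient: τ_Q = {{}, {[H], [K]}, {[H], [I], [J=L], [K]}} (3 elements).


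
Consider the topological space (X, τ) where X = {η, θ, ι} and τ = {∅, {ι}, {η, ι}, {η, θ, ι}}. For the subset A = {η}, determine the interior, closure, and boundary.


int(A) = ∅, cl(A) = {η, θ}, ∂A = {η, θ}.

Closed sets in (X, τ) are complements of opens:
  closed(X, τ) = {∅, {θ}, {η, θ}, {η, θ, ι}}.
int(A) = ⋃ {U ∈ τ : U ⊆ A}. Opens contained in A: ∅.
Taking the union of these: int(A) = ∅.
cl(A) = ⋂ {C closed : A ⊆ C}. Closed sets containing A: {η, θ}, {η, θ, ι}.
Intersecting these: cl(A) = {η, θ}.
∂A = cl(A) ∖ int(A) = {η, θ} ∖ ∅ = {η, θ}.


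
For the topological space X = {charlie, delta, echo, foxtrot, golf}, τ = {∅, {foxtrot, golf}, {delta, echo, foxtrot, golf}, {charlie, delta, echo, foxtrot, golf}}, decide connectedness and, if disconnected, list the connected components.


(X, τ) is connected.

Find clopen sets (U ∈ τ with X ∖ U ∈ τ):
  U = ∅, X ∖ U = {charlie, delta, echo, foxtrot, golf} — both open, so U is clopen.
  U = {charlie, delta, echo, foxtrot, golf}, X ∖ U = ∅ — both open, so U is clopen.
Only trivial clopens (∅ and X) exist, so (X, τ) is connected.
Compute connected components by grouping points that agree on all clopens:
  component: {charlie, delta, echo, foxtrot, golf}


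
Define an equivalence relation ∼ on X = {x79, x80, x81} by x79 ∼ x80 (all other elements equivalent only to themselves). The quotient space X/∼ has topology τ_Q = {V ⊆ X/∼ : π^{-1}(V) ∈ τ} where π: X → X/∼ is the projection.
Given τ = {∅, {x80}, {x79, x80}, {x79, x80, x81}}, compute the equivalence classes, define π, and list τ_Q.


X/∼ = {[x79=x80], [x81]}; |τ_Q| = 3.

Equivalence classes: [x79=x80], [x81].
Quotient map π: X → X/∼ sends x79 ↦ [x79=x80], x80 ↦ [x79=x80], x81 ↦ [x81].
For each subset V ⊆ X/∼, compute π^{-1}(V) ⊆ X and check whether π^{-1}(V) ∈ τ. V is open in τ_Q iff π^{-1}(V) ∈ τ.
  V = {}: π^{-1}(V) = ∅ ∈ τ ✓.
  V = {[x79=x80]}: π^{-1}(V) = {x79, x80} ∈ τ ✓.
  V = {[x81]}: π^{-1}(V) = {x81} ∉ τ ✗.
  V = {[x79=x80], [x81]}: π^{-1}(V) = {x79, x80, x81} ∈ τ ✓.
Open sets in the quotient: τ_Q = {{}, {[x79=x80]}, {[x79=x80], [x81]}} (3 elements).


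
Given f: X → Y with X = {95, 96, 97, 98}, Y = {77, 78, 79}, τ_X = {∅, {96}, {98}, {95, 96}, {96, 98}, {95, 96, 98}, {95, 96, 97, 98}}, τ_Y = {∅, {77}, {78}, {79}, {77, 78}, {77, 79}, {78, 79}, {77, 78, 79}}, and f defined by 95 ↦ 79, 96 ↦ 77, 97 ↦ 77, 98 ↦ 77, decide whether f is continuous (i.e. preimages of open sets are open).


f is NOT continuous.

Compute f^{-1}(U) for each U ∈ τ_Y:
  U = ∅: f^{-1}(U) = ∅ ∈ τ_X ✓.
  U = {77}: f^{-1}(U) = {96, 97, 98} ∉ τ_X ✗.
  U = {78}: f^{-1}(U) = ∅ ∈ τ_X ✓.
  U = {79}: f^{-1}(U) = {95} ∉ τ_X ✗.
  U = {77, 78}: f^{-1}(U) = {96, 97, 98} ∉ τ_X ✗.
  U = {77, 79}: f^{-1}(U) = {95, 96, 97, 98} ∈ τ_X ✓.
  U = {78, 79}: f^{-1}(U) = {95} ∉ τ_X ✗.
  U = {77, 78, 79}: f^{-1}(U) = {95, 96, 97, 98} ∈ τ_X ✓.
Found U = {77} with f^{-1}(U) = {96, 97, 98} not in τ_X. Therefore f is NOT continuous.


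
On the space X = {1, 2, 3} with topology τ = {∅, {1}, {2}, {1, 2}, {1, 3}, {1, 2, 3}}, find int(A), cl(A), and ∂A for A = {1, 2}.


int(A) = {1, 2}, cl(A) = {1, 2, 3}, ∂A = {3}.

Closed sets in (X, τ) are complements of opens:
  closed(X, τ) = {∅, {2}, {3}, {1, 3}, {2, 3}, {1, 2, 3}}.
int(A) = ⋃ {U ∈ τ : U ⊆ A}. Opens contained in A: ∅, {1}, {2}, {1, 2}.
Taking the union of these: int(A) = {1, 2}.
cl(A) = ⋂ {C closed : A ⊆ C}. Closed sets containing A: {1, 2, 3}.
Intersecting these: cl(A) = {1, 2, 3}.
∂A = cl(A) ∖ int(A) = {1, 2, 3} ∖ {1, 2} = {3}.


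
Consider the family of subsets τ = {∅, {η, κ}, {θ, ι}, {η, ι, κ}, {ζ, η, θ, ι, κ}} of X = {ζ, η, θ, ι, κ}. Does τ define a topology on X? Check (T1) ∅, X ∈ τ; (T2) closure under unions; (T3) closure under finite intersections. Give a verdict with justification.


τ is NOT a topology on X.

Axiom (T1): ∅ ∈ τ? Yes; X ∈ τ? Yes.
Axiom (T2/T3): check pairwise unions and intersections of members of τ.
Counterexample for (T2): {η, κ} ∪ {θ, ι} = {η, θ, ι, κ} ∉ τ. Therefore τ is NOT a topology.


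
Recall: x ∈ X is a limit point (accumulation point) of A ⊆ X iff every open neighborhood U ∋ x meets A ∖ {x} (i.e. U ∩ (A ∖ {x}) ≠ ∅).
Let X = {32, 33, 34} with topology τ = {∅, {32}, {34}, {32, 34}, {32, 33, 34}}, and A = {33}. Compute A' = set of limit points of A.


A' = ∅

For each x ∈ X, list the open sets U ∈ τ with x ∈ U, then check whether U ∩ (A ∖ {x}) ≠ ∅ for every such U.
  x = 32: open {32} ∋ x has {32} ∩ (A ∖ {32}) = ∅, so x is NOT a limit point.
  x = 33: open {32, 33, 34} ∋ x has {32, 33, 34} ∩ (A ∖ {33}) = ∅, so x is NOT a limit point.
  x = 34: open {34} ∋ x has {34} ∩ (A ∖ {34}) = ∅, so x is NOT a limit point.
Collecting: A' = ∅.


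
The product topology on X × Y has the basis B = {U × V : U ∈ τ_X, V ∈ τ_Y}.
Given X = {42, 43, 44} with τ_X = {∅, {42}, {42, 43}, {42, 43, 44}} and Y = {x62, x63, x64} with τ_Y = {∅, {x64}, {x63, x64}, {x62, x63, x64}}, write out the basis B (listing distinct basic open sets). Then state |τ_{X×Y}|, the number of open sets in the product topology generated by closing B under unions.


Basis B = {∅ × ∅, {42} × {x64}, {42} × {x63, x64}, {42, 43} × {x64}, {42} × {x62, x63, x64}, {42, 43, 44} × {x64}, {42, 43} × {x63, x64}, {42, 43} × {x62, x63, x64}, {42, 43, 44} × {x63, x64}, {42, 43, 44} × {x62, x63, x64}}; |τ_{X×Y}| = 20.

Enumerate products U × V with U ∈ τ_X, V ∈ τ_Y (deduplicated):
  ∅ × ∅ = {} (∅)
  {42} × {x64} = {(42,x64)}
  {42} × {x63, x64} = {(42,x63), (42,x64)}
  {42, 43} × {x64} = {(42,x64), (43,x64)}
  {42} × {x62, x63, x64} = {(42,x62), (42,x63), (42,x64)}
  {42, 43, 44} × {x64} = {(42,x64), (43,x64), (44,x64)}
  {42, 43} × {x63, x64} = {(42,x63), (42,x64), (43,x63), (43,x64)}
  {42, 43} × {x62, x63, x64} = {(42,x62), (42,x63), (42,x64), (43,x62), (43,x63), (43,x64)}
  {42, 43, 44} × {x63, x64} = {(42,x63), (42,x64), (43,x63), (43,x64), (44,x63), (44,x64)}
  {42, 43, 44} × {x62, x63, x64} = {(42,x62), (42,x63), (42,x64), (43,x62), (43,x63), (43,x64), (44,x62), (44,x63), (44,x64)}
These 10 distinct sets form the basis B.
Close under arbitrary unions to get τ_{X×Y}; counting gives |τ_{X×Y}| = 20.


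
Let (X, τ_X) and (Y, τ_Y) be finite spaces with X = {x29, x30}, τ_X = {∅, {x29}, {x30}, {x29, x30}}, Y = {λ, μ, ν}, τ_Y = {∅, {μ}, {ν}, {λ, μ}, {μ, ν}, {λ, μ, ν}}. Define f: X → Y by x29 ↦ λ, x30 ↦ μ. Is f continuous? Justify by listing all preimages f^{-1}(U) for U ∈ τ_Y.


f IS continuous.

Compute f^{-1}(U) for each U ∈ τ_Y:
  U = ∅: f^{-1}(U) = ∅ ∈ τ_X ✓.
  U = {μ}: f^{-1}(U) = {x30} ∈ τ_X ✓.
  U = {ν}: f^{-1}(U) = ∅ ∈ τ_X ✓.
  U = {λ, μ}: f^{-1}(U) = {x29, x30} ∈ τ_X ✓.
  U = {μ, ν}: f^{-1}(U) = {x30} ∈ τ_X ✓.
  U = {λ, μ, ν}: f^{-1}(U) = {x29, x30} ∈ τ_X ✓.
Every preimage lies in τ_X, so f IS continuous.


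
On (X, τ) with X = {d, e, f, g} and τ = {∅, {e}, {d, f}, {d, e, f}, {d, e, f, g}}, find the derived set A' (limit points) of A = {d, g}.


A' = {f, g}

For each x ∈ X, list the open sets U ∈ τ with x ∈ U, then check whether U ∩ (A ∖ {x}) ≠ ∅ for every such U.
  x = d: open {d, f} ∋ x has {d, f} ∩ (A ∖ {d}) = ∅, so x is NOT a limit point.
  x = e: open {e} ∋ x has {e} ∩ (A ∖ {e}) = ∅, so x is NOT a limit point.
  x = f: opens ∋ x are {d, f}, {d, e, f}, {d, e, f, g}; each meets A ∖ {f}, so x IS a limit point.
  x = g: opens ∋ x are {d, e, f, g}; each meets A ∖ {g}, so x IS a limit point.
Collecting: A' = {f, g}.


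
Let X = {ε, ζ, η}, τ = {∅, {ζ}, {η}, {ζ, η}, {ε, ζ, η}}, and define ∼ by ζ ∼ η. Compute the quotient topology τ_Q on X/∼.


X/∼ = {[ε], [ζ=η]}; |τ_Q| = 3.

Equivalence classes: [ε], [ζ=η].
Quotient map π: X → X/∼ sends ε ↦ [ε], ζ ↦ [ζ=η], η ↦ [ζ=η].
For each subset V ⊆ X/∼, compute π^{-1}(V) ⊆ X and check whether π^{-1}(V) ∈ τ. V is open in τ_Q iff π^{-1}(V) ∈ τ.
  V = {}: π^{-1}(V) = ∅ ∈ τ ✓.
  V = {[ε]}: π^{-1}(V) = {ε} ∉ τ ✗.
  V = {[ζ=η]}: π^{-1}(V) = {ζ, η} ∈ τ ✓.
  V = {[ε], [ζ=η]}: π^{-1}(V) = {ε, ζ, η} ∈ τ ✓.
Open sets in the quotient: τ_Q = {{}, {[ζ=η]}, {[ε], [ζ=η]}} (3 elements).


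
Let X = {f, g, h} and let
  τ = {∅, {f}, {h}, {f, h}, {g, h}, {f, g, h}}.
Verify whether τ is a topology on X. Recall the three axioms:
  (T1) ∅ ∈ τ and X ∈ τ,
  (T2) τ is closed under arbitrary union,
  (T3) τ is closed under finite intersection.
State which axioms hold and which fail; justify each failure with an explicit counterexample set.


τ IS a topology on X.

Axiom (T1): ∅ ∈ τ? Yes; X ∈ τ? Yes.
Axiom (T2/T3): check pairwise unions and intersections of members of τ.
All pairwise intersections and unions checked — each lies in τ. Therefore τ satisfies (T1), (T2), (T3): it IS a topology on X.


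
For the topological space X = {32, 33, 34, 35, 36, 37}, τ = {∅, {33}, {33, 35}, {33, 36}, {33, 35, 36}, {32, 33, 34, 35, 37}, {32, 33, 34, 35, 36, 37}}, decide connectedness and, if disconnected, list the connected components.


(X, τ) is connected.

Find clopen sets (U ∈ τ with X ∖ U ∈ τ):
  U = ∅, X ∖ U = {32, 33, 34, 35, 36, 37} — both open, so U is clopen.
  U = {32, 33, 34, 35, 36, 37}, X ∖ U = ∅ — both open, so U is clopen.
Only trivial clopens (∅ and X) exist, so (X, τ) is connected.
Compute connected components by grouping points that agree on all clopens:
  component: {32, 33, 34, 35, 36, 37}


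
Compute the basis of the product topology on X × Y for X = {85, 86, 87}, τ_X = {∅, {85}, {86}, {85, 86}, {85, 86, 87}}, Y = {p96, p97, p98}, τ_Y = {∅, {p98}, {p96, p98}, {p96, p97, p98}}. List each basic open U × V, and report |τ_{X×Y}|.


Basis B = {∅ × ∅, {85} × {p98}, {86} × {p98}, {85} × {p96, p98}, {85, 86} × {p98}, {86} × {p96, p98}, {85} × {p96, p97, p98}, {85, 86, 87} × {p98}, {86} × {p96, p97, p98}, {85, 86} × {p96, p98}, {85, 86} × {p96, p97, p98}, {85, 86, 87} × {p96, p98}, {85, 86, 87} × {p96, p97, p98}}; |τ_{X×Y}| = 30.

Enumerate products U × V with U ∈ τ_X, V ∈ τ_Y (deduplicated):
  ∅ × ∅ = {} (∅)
  {85} × {p98} = {(85,p98)}
  {86} × {p98} = {(86,p98)}
  {85} × {p96, p98} = {(85,p96), (85,p98)}
  {85, 86} × {p98} = {(85,p98), (86,p98)}
  {86} × {p96, p98} = {(86,p96), (86,p98)}
  {85} × {p96, p97, p98} = {(85,p96), (85,p97), (85,p98)}
  {85, 86, 87} × {p98} = {(85,p98), (86,p98), (87,p98)}
  {86} × {p96, p97, p98} = {(86,p96), (86,p97), (86,p98)}
  {85, 86} × {p96, p98} = {(85,p96), (85,p98), (86,p96), (86,p98)}
  {85, 86} × {p96, p97, p98} = {(85,p96), (85,p97), (85,p98), (86,p96), (86,p97), (86,p98)}
  {85, 86, 87} × {p96, p98} = {(85,p96), (85,p98), (86,p96), (86,p98), (87,p96), (87,p98)}
  {85, 86, 87} × {p96, p97, p98} = {(85,p96), (85,p97), (85,p98), (86,p96), (86,p97), (86,p98), (87,p96), (87,p97), (87,p98)}
These 13 distinct sets form the basis B.
Close under arbitrary unions to get τ_{X×Y}; counting gives |τ_{X×Y}| = 30.


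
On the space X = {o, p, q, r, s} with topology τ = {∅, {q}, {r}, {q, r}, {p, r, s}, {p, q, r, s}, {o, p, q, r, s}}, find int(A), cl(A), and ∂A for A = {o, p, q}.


int(A) = {q}, cl(A) = {o, p, q, s}, ∂A = {o, p, s}.

Closed sets in (X, τ) are complements of opens:
  closed(X, τ) = {∅, {o}, {o, q}, {o, p, s}, {o, p, q, s}, {o, p, r, s}, {o, p, q, r, s}}.
int(A) = ⋃ {U ∈ τ : U ⊆ A}. Opens contained in A: ∅, {q}.
Taking the union of these: int(A) = {q}.
cl(A) = ⋂ {C closed : A ⊆ C}. Closed sets containing A: {o, p, q, s}, {o, p, q, r, s}.
Intersecting these: cl(A) = {o, p, q, s}.
∂A = cl(A) ∖ int(A) = {o, p, q, s} ∖ {q} = {o, p, s}.


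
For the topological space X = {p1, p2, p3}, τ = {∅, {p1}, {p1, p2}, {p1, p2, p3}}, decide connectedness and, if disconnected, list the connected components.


(X, τ) is connected.

Find clopen sets (U ∈ τ with X ∖ U ∈ τ):
  U = ∅, X ∖ U = {p1, p2, p3} — both open, so U is clopen.
  U = {p1, p2, p3}, X ∖ U = ∅ — both open, so U is clopen.
Only trivial clopens (∅ and X) exist, so (X, τ) is connected.
Compute connected components by grouping points that agree on all clopens:
  component: {p1, p2, p3}


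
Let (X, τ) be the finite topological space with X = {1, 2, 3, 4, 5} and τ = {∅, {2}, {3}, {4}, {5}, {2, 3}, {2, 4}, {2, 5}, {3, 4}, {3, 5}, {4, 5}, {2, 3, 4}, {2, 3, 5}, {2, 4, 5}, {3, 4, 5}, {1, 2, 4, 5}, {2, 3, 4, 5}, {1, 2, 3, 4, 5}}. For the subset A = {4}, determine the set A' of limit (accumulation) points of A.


A' = {1}

For each x ∈ X, list the open sets U ∈ τ with x ∈ U, then check whether U ∩ (A ∖ {x}) ≠ ∅ for every such U.
  x = 1: opens ∋ x are {1, 2, 4, 5}, {1, 2, 3, 4, 5}; each meets A ∖ {1}, so x IS a limit point.
  x = 2: open {2} ∋ x has {2} ∩ (A ∖ {2}) = ∅, so x is NOT a limit point.
  x = 3: open {3} ∋ x has {3} ∩ (A ∖ {3}) = ∅, so x is NOT a limit point.
  x = 4: open {4} ∋ x has {4} ∩ (A ∖ {4}) = ∅, so x is NOT a limit point.
  x = 5: open {5} ∋ x has {5} ∩ (A ∖ {5}) = ∅, so x is NOT a limit point.
Collecting: A' = {1}.


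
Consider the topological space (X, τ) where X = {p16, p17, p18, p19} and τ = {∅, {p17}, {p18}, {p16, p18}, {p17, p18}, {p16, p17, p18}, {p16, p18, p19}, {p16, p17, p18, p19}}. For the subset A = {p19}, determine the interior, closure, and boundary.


int(A) = ∅, cl(A) = {p19}, ∂A = {p19}.

Closed sets in (X, τ) are complements of opens:
  closed(X, τ) = {∅, {p17}, {p19}, {p16, p19}, {p17, p19}, {p16, p17, p19}, {p16, p18, p19}, {p16, p17, p18, p19}}.
int(A) = ⋃ {U ∈ τ : U ⊆ A}. Opens contained in A: ∅.
Taking the union of these: int(A) = ∅.
cl(A) = ⋂ {C closed : A ⊆ C}. Closed sets containing A: {p19}, {p16, p19}, {p17, p19}, {p16, p17, p19}, {p16, p18, p19}, {p16, p17, p18, p19}.
Intersecting these: cl(A) = {p19}.
∂A = cl(A) ∖ int(A) = {p19} ∖ ∅ = {p19}.


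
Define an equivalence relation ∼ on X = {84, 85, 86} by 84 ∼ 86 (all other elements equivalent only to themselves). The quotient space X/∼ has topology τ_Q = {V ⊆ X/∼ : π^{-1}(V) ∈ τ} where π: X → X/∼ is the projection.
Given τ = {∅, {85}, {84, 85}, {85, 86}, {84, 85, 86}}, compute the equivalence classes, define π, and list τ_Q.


X/∼ = {[84=86], [85]}; |τ_Q| = 3.

Equivalence classes: [84=86], [85].
Quotient map π: X → X/∼ sends 84 ↦ [84=86], 85 ↦ [85], 86 ↦ [84=86].
For each subset V ⊆ X/∼, compute π^{-1}(V) ⊆ X and check whether π^{-1}(V) ∈ τ. V is open in τ_Q iff π^{-1}(V) ∈ τ.
  V = {}: π^{-1}(V) = ∅ ∈ τ ✓.
  V = {[84=86]}: π^{-1}(V) = {84, 86} ∉ τ ✗.
  V = {[85]}: π^{-1}(V) = {85} ∈ τ ✓.
  V = {[84=86], [85]}: π^{-1}(V) = {84, 85, 86} ∈ τ ✓.
Open sets in the quotient: τ_Q = {{}, {[85]}, {[84=86], [85]}} (3 elements).


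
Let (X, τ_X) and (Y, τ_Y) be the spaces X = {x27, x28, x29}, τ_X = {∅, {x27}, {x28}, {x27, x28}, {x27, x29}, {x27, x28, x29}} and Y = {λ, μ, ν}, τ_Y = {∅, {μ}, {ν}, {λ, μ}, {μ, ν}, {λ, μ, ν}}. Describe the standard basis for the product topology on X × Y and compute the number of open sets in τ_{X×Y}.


Basis B = {∅ × ∅, {x27} × {μ}, {x27} × {ν}, {x28} × {μ}, {x28} × {ν}, {x27} × {λ, μ}, {x27} × {μ, ν}, {x27, x28} × {μ}, {x27, x29} × {μ}, {x27, x28} × {ν}, {x27, x29} × {ν}, {x28} × {λ, μ}, {x28} × {μ, ν}, {x27} × {λ, μ, ν}, {x27, x28, x29} × {μ}, {x27, x28, x29} × {ν}, {x28} × {λ, μ, ν}, {x27, x28} × {λ, μ}, {x27, x29} × {λ, μ}, {x27, x28} × {μ, ν}, {x27, x29} × {μ, ν}, {x27, x28} × {λ, μ, ν}, {x27, x29} × {λ, μ, ν}, {x27, x28, x29} × {λ, μ}, {x27, x28, x29} × {μ, ν}, {x27, x28, x29} × {λ, μ, ν}}; |τ_{X×Y}| = 108.

Enumerate products U × V with U ∈ τ_X, V ∈ τ_Y (deduplicated):
  ∅ × ∅ = {} (∅)
  {x27} × {μ} = {(x27,μ)}
  {x27} × {ν} = {(x27,ν)}
  {x28} × {μ} = {(x28,μ)}
  {x28} × {ν} = {(x28,ν)}
  {x27} × {λ, μ} = {(x27,λ), (x27,μ)}
  {x27} × {μ, ν} = {(x27,μ), (x27,ν)}
  {x27, x28} × {μ} = {(x27,μ), (x28,μ)}
  {x27, x29} × {μ} = {(x27,μ), (x29,μ)}
  {x27, x28} × {ν} = {(x27,ν), (x28,ν)}
  {x27, x29} × {ν} = {(x27,ν), (x29,ν)}
  {x28} × {λ, μ} = {(x28,λ), (x28,μ)}
  {x28} × {μ, ν} = {(x28,μ), (x28,ν)}
  {x27} × {λ, μ, ν} = {(x27,λ), (x27,μ), (x27,ν)}
  {x27, x28, x29} × {μ} = {(x27,μ), (x28,μ), (x29,μ)}
  {x27, x28, x29} × {ν} = {(x27,ν), (x28,ν), (x29,ν)}
  {x28} × {λ, μ, ν} = {(x28,λ), (x28,μ), (x28,ν)}
  {x27, x28} × {λ, μ} = {(x27,λ), (x27,μ), (x28,λ), (x28,μ)}
  {x27, x29} × {λ, μ} = {(x27,λ), (x27,μ), (x29,λ), (x29,μ)}
  {x27, x28} × {μ, ν} = {(x27,μ), (x27,ν), (x28,μ), (x28,ν)}
  {x27, x29} × {μ, ν} = {(x27,μ), (x27,ν), (x29,μ), (x29,ν)}
  {x27, x28} × {λ, μ, ν} = {(x27,λ), (x27,μ), (x27,ν), (x28,λ), (x28,μ), (x28,ν)}
  {x27, x29} × {λ, μ, ν} = {(x27,λ), (x27,μ), (x27,ν), (x29,λ), (x29,μ), (x29,ν)}
  {x27, x28, x29} × {λ, μ} = {(x27,λ), (x27,μ), (x28,λ), (x28,μ), (x29,λ), (x29,μ)}
  {x27, x28, x29} × {μ, ν} = {(x27,μ), (x27,ν), (x28,μ), (x28,ν), (x29,μ), (x29,ν)}
  {x27, x28, x29} × {λ, μ, ν} = {(x27,λ), (x27,μ), (x27,ν), (x28,λ), (x28,μ), (x28,ν), (x29,λ), (x29,μ), (x29,ν)}
These 26 distinct sets form the basis B.
Close under arbitrary unions to get τ_{X×Y}; counting gives |τ_{X×Y}| = 108.


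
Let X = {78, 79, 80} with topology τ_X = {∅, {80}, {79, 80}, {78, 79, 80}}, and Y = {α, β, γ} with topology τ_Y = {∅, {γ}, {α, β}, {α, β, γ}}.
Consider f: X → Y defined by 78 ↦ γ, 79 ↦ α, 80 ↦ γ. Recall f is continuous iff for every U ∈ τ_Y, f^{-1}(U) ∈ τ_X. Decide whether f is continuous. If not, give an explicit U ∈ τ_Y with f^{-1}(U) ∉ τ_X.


f is NOT continuous.

Compute f^{-1}(U) for each U ∈ τ_Y:
  U = ∅: f^{-1}(U) = ∅ ∈ τ_X ✓.
  U = {γ}: f^{-1}(U) = {78, 80} ∉ τ_X ✗.
  U = {α, β}: f^{-1}(U) = {79} ∉ τ_X ✗.
  U = {α, β, γ}: f^{-1}(U) = {78, 79, 80} ∈ τ_X ✓.
Found U = {γ} with f^{-1}(U) = {78, 80} not in τ_X. Therefore f is NOT continuous.


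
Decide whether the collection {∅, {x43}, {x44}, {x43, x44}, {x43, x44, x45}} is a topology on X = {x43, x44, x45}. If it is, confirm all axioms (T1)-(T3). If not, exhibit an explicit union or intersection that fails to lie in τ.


τ IS a topology on X.

Axiom (T1): ∅ ∈ τ? Yes; X ∈ τ? Yes.
Axiom (T2/T3): check pairwise unions and intersections of members of τ.
All pairwise intersections and unions checked — each lies in τ. Therefore τ satisfies (T1), (T2), (T3): it IS a topology on X.


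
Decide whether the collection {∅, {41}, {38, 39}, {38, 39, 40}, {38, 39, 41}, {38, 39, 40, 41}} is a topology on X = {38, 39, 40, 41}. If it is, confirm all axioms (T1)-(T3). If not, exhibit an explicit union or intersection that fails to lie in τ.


τ IS a topology on X.

Axiom (T1): ∅ ∈ τ? Yes; X ∈ τ? Yes.
Axiom (T2/T3): check pairwise unions and intersections of members of τ.
All pairwise intersections and unions checked — each lies in τ. Therefore τ satisfies (T1), (T2), (T3): it IS a topology on X.


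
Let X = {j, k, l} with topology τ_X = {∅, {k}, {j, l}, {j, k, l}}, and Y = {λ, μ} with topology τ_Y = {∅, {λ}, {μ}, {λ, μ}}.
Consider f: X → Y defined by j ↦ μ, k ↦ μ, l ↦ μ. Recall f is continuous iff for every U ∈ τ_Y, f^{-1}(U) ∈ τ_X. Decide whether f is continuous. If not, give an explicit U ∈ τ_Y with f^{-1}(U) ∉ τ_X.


f IS continuous.

Compute f^{-1}(U) for each U ∈ τ_Y:
  U = ∅: f^{-1}(U) = ∅ ∈ τ_X ✓.
  U = {λ}: f^{-1}(U) = ∅ ∈ τ_X ✓.
  U = {μ}: f^{-1}(U) = {j, k, l} ∈ τ_X ✓.
  U = {λ, μ}: f^{-1}(U) = {j, k, l} ∈ τ_X ✓.
Every preimage lies in τ_X, so f IS continuous.


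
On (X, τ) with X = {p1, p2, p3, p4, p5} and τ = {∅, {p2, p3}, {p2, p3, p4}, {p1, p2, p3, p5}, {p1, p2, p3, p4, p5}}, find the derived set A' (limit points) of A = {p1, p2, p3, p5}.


A' = {p1, p2, p3, p4, p5}

For each x ∈ X, list the open sets U ∈ τ with x ∈ U, then check whether U ∩ (A ∖ {x}) ≠ ∅ for every such U.
  x = p1: opens ∋ x are {p1, p2, p3, p5}, {p1, p2, p3, p4, p5}; each meets A ∖ {p1}, so x IS a limit point.
  x = p2: opens ∋ x are {p2, p3}, {p2, p3, p4}, {p1, p2, p3, p5}, {p1, p2, p3, p4, p5}; each meets A ∖ {p2}, so x IS a limit point.
  x = p3: opens ∋ x are {p2, p3}, {p2, p3, p4}, {p1, p2, p3, p5}, {p1, p2, p3, p4, p5}; each meets A ∖ {p3}, so x IS a limit point.
  x = p4: opens ∋ x are {p2, p3, p4}, {p1, p2, p3, p4, p5}; each meets A ∖ {p4}, so x IS a limit point.
  x = p5: opens ∋ x are {p1, p2, p3, p5}, {p1, p2, p3, p4, p5}; each meets A ∖ {p5}, so x IS a limit point.
Collecting: A' = {p1, p2, p3, p4, p5}.


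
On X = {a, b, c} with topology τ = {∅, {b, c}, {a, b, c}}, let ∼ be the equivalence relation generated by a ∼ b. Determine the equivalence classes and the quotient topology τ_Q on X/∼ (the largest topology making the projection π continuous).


X/∼ = {[a=b], [c]}; |τ_Q| = 2.

Equivalence classes: [a=b], [c].
Quotient map π: X → X/∼ sends a ↦ [a=b], b ↦ [a=b], c ↦ [c].
For each subset V ⊆ X/∼, compute π^{-1}(V) ⊆ X and check whether π^{-1}(V) ∈ τ. V is open in τ_Q iff π^{-1}(V) ∈ τ.
  V = {}: π^{-1}(V) = ∅ ∈ τ ✓.
  V = {[a=b]}: π^{-1}(V) = {a, b} ∉ τ ✗.
  V = {[c]}: π^{-1}(V) = {c} ∉ τ ✗.
  V = {[a=b], [c]}: π^{-1}(V) = {a, b, c} ∈ τ ✓.
Open sets in the quotient: τ_Q = {{}, {[a=b], [c]}} (2 elements).


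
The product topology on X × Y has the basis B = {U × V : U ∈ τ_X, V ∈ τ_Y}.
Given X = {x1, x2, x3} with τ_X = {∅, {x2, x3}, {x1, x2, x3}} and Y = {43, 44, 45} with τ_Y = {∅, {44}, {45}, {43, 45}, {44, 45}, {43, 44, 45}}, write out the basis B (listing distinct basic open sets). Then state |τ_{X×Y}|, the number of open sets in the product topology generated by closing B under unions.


Basis B = {∅ × ∅, {x2, x3} × {44}, {x2, x3} × {45}, {x1, x2, x3} × {44}, {x1, x2, x3} × {45}, {x2, x3} × {43, 45}, {x2, x3} × {44, 45}, {x1, x2, x3} × {43, 45}, {x1, x2, x3} × {44, 45}, {x2, x3} × {43, 44, 45}, {x1, x2, x3} × {43, 44, 45}}; |τ_{X×Y}| = 18.

Enumerate products U × V with U ∈ τ_X, V ∈ τ_Y (deduplicated):
  ∅ × ∅ = {} (∅)
  {x2, x3} × {44} = {(x2,44), (x3,44)}
  {x2, x3} × {45} = {(x2,45), (x3,45)}
  {x1, x2, x3} × {44} = {(x1,44), (x2,44), (x3,44)}
  {x1, x2, x3} × {45} = {(x1,45), (x2,45), (x3,45)}
  {x2, x3} × {43, 45} = {(x2,43), (x2,45), (x3,43), (x3,45)}
  {x2, x3} × {44, 45} = {(x2,44), (x2,45), (x3,44), (x3,45)}
  {x1, x2, x3} × {43, 45} = {(x1,43), (x1,45), (x2,43), (x2,45), (x3,43), (x3,45)}
  {x1, x2, x3} × {44, 45} = {(x1,44), (x1,45), (x2,44), (x2,45), (x3,44), (x3,45)}
  {x2, x3} × {43, 44, 45} = {(x2,43), (x2,44), (x2,45), (x3,43), (x3,44), (x3,45)}
  {x1, x2, x3} × {43, 44, 45} = {(x1,43), (x1,44), (x1,45), (x2,43), (x2,44), (x2,45), (x3,43), (x3,44), (x3,45)}
These 11 distinct sets form the basis B.
Close under arbitrary unions to get τ_{X×Y}; counting gives |τ_{X×Y}| = 18.


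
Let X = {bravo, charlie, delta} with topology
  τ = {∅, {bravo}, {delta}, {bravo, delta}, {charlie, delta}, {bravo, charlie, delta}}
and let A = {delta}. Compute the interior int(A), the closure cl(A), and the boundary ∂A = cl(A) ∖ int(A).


int(A) = {delta}, cl(A) = {charlie, delta}, ∂A = {charlie}.

Closed sets in (X, τ) are complements of opens:
  closed(X, τ) = {∅, {bravo}, {charlie}, {bravo, charlie}, {charlie, delta}, {bravo, charlie, delta}}.
int(A) = ⋃ {U ∈ τ : U ⊆ A}. Opens contained in A: ∅, {delta}.
Taking the union of these: int(A) = {delta}.
cl(A) = ⋂ {C closed : A ⊆ C}. Closed sets containing A: {charlie, delta}, {bravo, charlie, delta}.
Intersecting these: cl(A) = {charlie, delta}.
∂A = cl(A) ∖ int(A) = {charlie, delta} ∖ {delta} = {charlie}.


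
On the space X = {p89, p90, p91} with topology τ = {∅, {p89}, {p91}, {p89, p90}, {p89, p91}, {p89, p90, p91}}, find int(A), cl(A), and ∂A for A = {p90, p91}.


int(A) = {p91}, cl(A) = {p90, p91}, ∂A = {p90}.

Closed sets in (X, τ) are complements of opens:
  closed(X, τ) = {∅, {p90}, {p91}, {p89, p90}, {p90, p91}, {p89, p90, p91}}.
int(A) = ⋃ {U ∈ τ : U ⊆ A}. Opens contained in A: ∅, {p91}.
Taking the union of these: int(A) = {p91}.
cl(A) = ⋂ {C closed : A ⊆ C}. Closed sets containing A: {p90, p91}, {p89, p90, p91}.
Intersecting these: cl(A) = {p90, p91}.
∂A = cl(A) ∖ int(A) = {p90, p91} ∖ {p91} = {p90}.


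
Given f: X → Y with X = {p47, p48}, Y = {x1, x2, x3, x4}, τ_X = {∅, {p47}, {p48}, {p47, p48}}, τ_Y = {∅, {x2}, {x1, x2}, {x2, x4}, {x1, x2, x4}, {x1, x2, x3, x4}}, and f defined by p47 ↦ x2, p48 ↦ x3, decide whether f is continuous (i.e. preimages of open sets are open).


f IS continuous.

Compute f^{-1}(U) for each U ∈ τ_Y:
  U = ∅: f^{-1}(U) = ∅ ∈ τ_X ✓.
  U = {x2}: f^{-1}(U) = {p47} ∈ τ_X ✓.
  U = {x1, x2}: f^{-1}(U) = {p47} ∈ τ_X ✓.
  U = {x2, x4}: f^{-1}(U) = {p47} ∈ τ_X ✓.
  U = {x1, x2, x4}: f^{-1}(U) = {p47} ∈ τ_X ✓.
  U = {x1, x2, x3, x4}: f^{-1}(U) = {p47, p48} ∈ τ_X ✓.
Every preimage lies in τ_X, so f IS continuous.


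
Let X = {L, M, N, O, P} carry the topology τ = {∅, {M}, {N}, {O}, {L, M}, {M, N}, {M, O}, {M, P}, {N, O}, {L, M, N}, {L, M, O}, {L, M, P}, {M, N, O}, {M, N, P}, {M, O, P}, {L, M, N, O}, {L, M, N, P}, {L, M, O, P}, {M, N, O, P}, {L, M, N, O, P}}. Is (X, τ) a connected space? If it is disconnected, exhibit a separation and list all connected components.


(X, τ) is disconnected; components = [{N}, {O}, {L, M, P}].

Find clopen sets (U ∈ τ with X ∖ U ∈ τ):
  U = ∅, X ∖ U = {L, M, N, O, P} — both open, so U is clopen.
  U = {N}, X ∖ U = {L, M, O, P} — both open, so U is clopen.
  U = {O}, X ∖ U = {L, M, N, P} — both open, so U is clopen.
  U = {N, O}, X ∖ U = {L, M, P} — both open, so U is clopen.
  U = {L, M, P}, X ∖ U = {N, O} — both open, so U is clopen.
  U = {L, M, N, P}, X ∖ U = {O} — both open, so U is clopen.
  U = {L, M, O, P}, X ∖ U = {N} — both open, so U is clopen.
  U = {L, M, N, O, P}, X ∖ U = ∅ — both open, so U is clopen.
Nontrivial clopen(s) exist: e.g. {N}. So (X, τ) is disconnected.
Compute connected components by grouping points that agree on all clopens:
  component: {N}
  component: {O}
  component: {L, M, P}


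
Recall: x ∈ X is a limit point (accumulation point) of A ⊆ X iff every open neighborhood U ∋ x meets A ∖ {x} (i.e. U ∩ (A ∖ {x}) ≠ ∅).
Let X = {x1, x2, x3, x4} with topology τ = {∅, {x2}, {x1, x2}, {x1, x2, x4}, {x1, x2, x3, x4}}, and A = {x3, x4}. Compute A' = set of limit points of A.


A' = {x3}

For each x ∈ X, list the open sets U ∈ τ with x ∈ U, then check whether U ∩ (A ∖ {x}) ≠ ∅ for every such U.
  x = x1: open {x1, x2} ∋ x has {x1, x2} ∩ (A ∖ {x1}) = ∅, so x is NOT a limit point.
  x = x2: open {x2} ∋ x has {x2} ∩ (A ∖ {x2}) = ∅, so x is NOT a limit point.
  x = x3: opens ∋ x are {x1, x2, x3, x4}; each meets A ∖ {x3}, so x IS a limit point.
  x = x4: open {x1, x2, x4} ∋ x has {x1, x2, x4} ∩ (A ∖ {x4}) = ∅, so x is NOT a limit point.
Collecting: A' = {x3}.


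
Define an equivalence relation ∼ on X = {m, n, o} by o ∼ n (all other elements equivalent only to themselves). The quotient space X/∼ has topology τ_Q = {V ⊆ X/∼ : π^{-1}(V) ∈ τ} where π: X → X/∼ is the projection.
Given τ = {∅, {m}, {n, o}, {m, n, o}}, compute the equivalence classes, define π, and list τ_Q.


X/∼ = {[m], [n=o]}; |τ_Q| = 4.

Equivalence classes: [m], [n=o].
Quotient map π: X → X/∼ sends m ↦ [m], n ↦ [n=o], o ↦ [n=o].
For each subset V ⊆ X/∼, compute π^{-1}(V) ⊆ X and check whether π^{-1}(V) ∈ τ. V is open in τ_Q iff π^{-1}(V) ∈ τ.
  V = {}: π^{-1}(V) = ∅ ∈ τ ✓.
  V = {[m]}: π^{-1}(V) = {m} ∈ τ ✓.
  V = {[n=o]}: π^{-1}(V) = {n, o} ∈ τ ✓.
  V = {[m], [n=o]}: π^{-1}(V) = {m, n, o} ∈ τ ✓.
Open sets in the quotient: τ_Q = {{}, {[m]}, {[n=o]}, {[m], [n=o]}} (4 elements).


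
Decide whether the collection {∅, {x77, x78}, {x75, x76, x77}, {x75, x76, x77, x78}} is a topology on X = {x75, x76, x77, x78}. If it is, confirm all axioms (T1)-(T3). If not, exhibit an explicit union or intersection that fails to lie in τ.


τ is NOT a topology on X.

Axiom (T1): ∅ ∈ τ? Yes; X ∈ τ? Yes.
Axiom (T2/T3): check pairwise unions and intersections of members of τ.
Counterexample for (T3): {x77, x78} ∩ {x75, x76, x77} = {x77} ∉ τ. Therefore τ is NOT a topology.


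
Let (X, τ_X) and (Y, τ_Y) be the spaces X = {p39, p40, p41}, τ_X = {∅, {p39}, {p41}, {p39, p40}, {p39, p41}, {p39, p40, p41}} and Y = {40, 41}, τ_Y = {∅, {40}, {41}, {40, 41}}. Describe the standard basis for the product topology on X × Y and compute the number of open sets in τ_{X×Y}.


Basis B = {∅ × ∅, {p39} × {40}, {p39} × {41}, {p41} × {40}, {p41} × {41}, {p39} × {40, 41}, {p39, p40} × {40}, {p39, p41} × {40}, {p39, p40} × {41}, {p39, p41} × {41}, {p41} × {40, 41}, {p39, p40, p41} × {40}, {p39, p40, p41} × {41}, {p39, p40} × {40, 41}, {p39, p41} × {40, 41}, {p39, p40, p41} × {40, 41}}; |τ_{X×Y}| = 36.

Enumerate products U × V with U ∈ τ_X, V ∈ τ_Y (deduplicated):
  ∅ × ∅ = {} (∅)
  {p39} × {40} = {(p39,40)}
  {p39} × {41} = {(p39,41)}
  {p41} × {40} = {(p41,40)}
  {p41} × {41} = {(p41,41)}
  {p39} × {40, 41} = {(p39,40), (p39,41)}
  {p39, p40} × {40} = {(p39,40), (p40,40)}
  {p39, p41} × {40} = {(p39,40), (p41,40)}
  {p39, p40} × {41} = {(p39,41), (p40,41)}
  {p39, p41} × {41} = {(p39,41), (p41,41)}
  {p41} × {40, 41} = {(p41,40), (p41,41)}
  {p39, p40, p41} × {40} = {(p39,40), (p40,40), (p41,40)}
  {p39, p40, p41} × {41} = {(p39,41), (p40,41), (p41,41)}
  {p39, p40} × {40, 41} = {(p39,40), (p39,41), (p40,40), (p40,41)}
  {p39, p41} × {40, 41} = {(p39,40), (p39,41), (p41,40), (p41,41)}
  {p39, p40, p41} × {40, 41} = {(p39,40), (p39,41), (p40,40), (p40,41), (p41,40), (p41,41)}
These 16 distinct sets form the basis B.
Close under arbitrary unions to get τ_{X×Y}; counting gives |τ_{X×Y}| = 36.


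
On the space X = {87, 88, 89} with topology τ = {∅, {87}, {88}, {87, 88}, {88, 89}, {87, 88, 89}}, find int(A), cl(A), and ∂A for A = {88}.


int(A) = {88}, cl(A) = {88, 89}, ∂A = {89}.

Closed sets in (X, τ) are complements of opens:
  closed(X, τ) = {∅, {87}, {89}, {87, 89}, {88, 89}, {87, 88, 89}}.
int(A) = ⋃ {U ∈ τ : U ⊆ A}. Opens contained in A: ∅, {88}.
Taking the union of these: int(A) = {88}.
cl(A) = ⋂ {C closed : A ⊆ C}. Closed sets containing A: {88, 89}, {87, 88, 89}.
Intersecting these: cl(A) = {88, 89}.
∂A = cl(A) ∖ int(A) = {88, 89} ∖ {88} = {89}.


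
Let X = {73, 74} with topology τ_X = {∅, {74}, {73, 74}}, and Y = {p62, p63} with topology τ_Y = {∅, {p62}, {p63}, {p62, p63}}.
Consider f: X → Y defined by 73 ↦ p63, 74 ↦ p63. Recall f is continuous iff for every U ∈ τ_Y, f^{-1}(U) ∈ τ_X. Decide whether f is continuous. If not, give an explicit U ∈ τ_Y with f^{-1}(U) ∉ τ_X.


f IS continuous.

Compute f^{-1}(U) for each U ∈ τ_Y:
  U = ∅: f^{-1}(U) = ∅ ∈ τ_X ✓.
  U = {p62}: f^{-1}(U) = ∅ ∈ τ_X ✓.
  U = {p63}: f^{-1}(U) = {73, 74} ∈ τ_X ✓.
  U = {p62, p63}: f^{-1}(U) = {73, 74} ∈ τ_X ✓.
Every preimage lies in τ_X, so f IS continuous.


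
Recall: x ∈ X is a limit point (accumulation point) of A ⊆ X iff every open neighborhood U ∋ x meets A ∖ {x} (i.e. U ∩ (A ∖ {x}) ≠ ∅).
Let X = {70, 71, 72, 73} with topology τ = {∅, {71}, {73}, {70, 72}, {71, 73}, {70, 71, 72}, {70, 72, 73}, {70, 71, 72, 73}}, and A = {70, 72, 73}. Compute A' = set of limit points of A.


A' = {70, 72}

For each x ∈ X, list the open sets U ∈ τ with x ∈ U, then check whether U ∩ (A ∖ {x}) ≠ ∅ for every such U.
  x = 70: opens ∋ x are {70, 72}, {70, 71, 72}, {70, 72, 73}, {70, 71, 72, 73}; each meets A ∖ {70}, so x IS a limit point.
  x = 71: open {71} ∋ x has {71} ∩ (A ∖ {71}) = ∅, so x is NOT a limit point.
  x = 72: opens ∋ x are {70, 72}, {70, 71, 72}, {70, 72, 73}, {70, 71, 72, 73}; each meets A ∖ {72}, so x IS a limit point.
  x = 73: open {73} ∋ x has {73} ∩ (A ∖ {73}) = ∅, so x is NOT a limit point.
Collecting: A' = {70, 72}.


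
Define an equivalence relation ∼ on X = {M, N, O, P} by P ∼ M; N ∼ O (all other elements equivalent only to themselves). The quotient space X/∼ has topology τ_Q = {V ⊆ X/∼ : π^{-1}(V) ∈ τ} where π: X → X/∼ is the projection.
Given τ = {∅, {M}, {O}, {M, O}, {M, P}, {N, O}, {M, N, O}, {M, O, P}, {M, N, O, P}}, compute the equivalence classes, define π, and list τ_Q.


X/∼ = {[M=P], [N=O]}; |τ_Q| = 4.

Equivalence classes: [M=P], [N=O].
Quotient map π: X → X/∼ sends M ↦ [M=P], N ↦ [N=O], O ↦ [N=O], P ↦ [M=P].
For each subset V ⊆ X/∼, compute π^{-1}(V) ⊆ X and check whether π^{-1}(V) ∈ τ. V is open in τ_Q iff π^{-1}(V) ∈ τ.
  V = {}: π^{-1}(V) = ∅ ∈ τ ✓.
  V = {[M=P]}: π^{-1}(V) = {M, P} ∈ τ ✓.
  V = {[N=O]}: π^{-1}(V) = {N, O} ∈ τ ✓.
  V = {[M=P], [N=O]}: π^{-1}(V) = {M, N, O, P} ∈ τ ✓.
Open sets in the quotient: τ_Q = {{}, {[M=P]}, {[N=O]}, {[M=P], [N=O]}} (4 elements).


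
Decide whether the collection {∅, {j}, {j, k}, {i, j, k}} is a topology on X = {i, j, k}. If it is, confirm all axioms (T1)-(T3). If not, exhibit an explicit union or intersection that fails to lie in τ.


τ IS a topology on X.

Axiom (T1): ∅ ∈ τ? Yes; X ∈ τ? Yes.
Axiom (T2/T3): check pairwise unions and intersections of members of τ.
All pairwise intersections and unions checked — each lies in τ. Therefore τ satisfies (T1), (T2), (T3): it IS a topology on X.


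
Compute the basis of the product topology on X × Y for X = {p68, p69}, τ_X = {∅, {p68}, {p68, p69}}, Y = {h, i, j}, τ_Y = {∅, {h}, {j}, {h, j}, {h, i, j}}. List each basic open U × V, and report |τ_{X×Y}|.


Basis B = {∅ × ∅, {p68} × {h}, {p68} × {j}, {p68} × {h, j}, {p68, p69} × {h}, {p68, p69} × {j}, {p68} × {h, i, j}, {p68, p69} × {h, j}, {p68, p69} × {h, i, j}}; |τ_{X×Y}| = 14.

Enumerate products U × V with U ∈ τ_X, V ∈ τ_Y (deduplicated):
  ∅ × ∅ = {} (∅)
  {p68} × {h} = {(p68,h)}
  {p68} × {j} = {(p68,j)}
  {p68} × {h, j} = {(p68,h), (p68,j)}
  {p68, p69} × {h} = {(p68,h), (p69,h)}
  {p68, p69} × {j} = {(p68,j), (p69,j)}
  {p68} × {h, i, j} = {(p68,h), (p68,i), (p68,j)}
  {p68, p69} × {h, j} = {(p68,h), (p68,j), (p69,h), (p69,j)}
  {p68, p69} × {h, i, j} = {(p68,h), (p68,i), (p68,j), (p69,h), (p69,i), (p69,j)}
These 9 distinct sets form the basis B.
Close under arbitrary unions to get τ_{X×Y}; counting gives |τ_{X×Y}| = 14.
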